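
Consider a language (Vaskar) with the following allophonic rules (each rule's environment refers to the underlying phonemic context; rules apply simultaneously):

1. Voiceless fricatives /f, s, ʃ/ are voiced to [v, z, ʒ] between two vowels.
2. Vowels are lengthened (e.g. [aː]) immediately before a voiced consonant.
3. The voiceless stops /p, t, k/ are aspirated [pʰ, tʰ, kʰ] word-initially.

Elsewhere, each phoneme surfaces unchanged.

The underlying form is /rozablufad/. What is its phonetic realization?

/r/ (word-initial): no rule targets it → [r].
/o/ (between /r/ and /z/) occurs before a voiced consonant → [oː] by rule 2.
/z/ stays [z].
/a/ — between /z/ and /b/, before a voiced consonant — surfaces as [aː] (rule 2).
/b/ (between /a/ and /l/): no rule targets it → [b].
/l/ — not in any rule's target class → [l].
/u/ (between /l/ and /f/): rule 2 targets it, but not before a voiced consonant → unchanged [u].
/f/ (between /u/ and /a/) occurs between two vowels → [v] by rule 1.
/a/ meets the environment for rule 2 (before a voiced consonant) → [aː].
/d/ (word-final) is unaffected → [d].

[roːzaːbluvaːd]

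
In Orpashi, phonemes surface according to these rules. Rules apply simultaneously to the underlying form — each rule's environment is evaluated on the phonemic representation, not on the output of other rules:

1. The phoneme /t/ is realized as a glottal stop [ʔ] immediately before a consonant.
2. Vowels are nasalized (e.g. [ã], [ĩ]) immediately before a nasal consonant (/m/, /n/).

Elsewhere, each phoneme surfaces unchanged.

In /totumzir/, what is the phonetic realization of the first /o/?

/o/ (between /t/ and /t/) is in the target of rule 2 but the environment (before a nasal consonant) is not met → [o].

[o]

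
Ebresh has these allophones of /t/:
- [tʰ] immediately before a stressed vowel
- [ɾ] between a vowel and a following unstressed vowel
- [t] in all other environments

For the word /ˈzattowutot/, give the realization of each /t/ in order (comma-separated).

[t], [t], [ɾ], [t]

Occurrence 1 (position 3): no conditioning environment matches → elsewhere allophone [t].
Occurrence 2 (position 4): no conditioning environment matches → elsewhere allophone [t].
Occurrence 3 (position 8): between a vowel and an unstressed vowel → [ɾ].
Occurrence 4 (position 10): no conditioning environment matches → elsewhere allophone [t].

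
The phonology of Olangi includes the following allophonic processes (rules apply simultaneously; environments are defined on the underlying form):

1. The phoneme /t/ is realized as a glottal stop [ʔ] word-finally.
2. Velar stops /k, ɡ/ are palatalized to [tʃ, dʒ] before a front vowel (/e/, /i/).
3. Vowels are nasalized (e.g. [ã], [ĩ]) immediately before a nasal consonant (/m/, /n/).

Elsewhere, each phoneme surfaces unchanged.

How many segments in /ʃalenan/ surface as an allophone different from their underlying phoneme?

2

Segments that undergo a rule: /e/ → [ẽ] (rule 3); /a/ → [ã] (rule 3).
All other segments surface unchanged.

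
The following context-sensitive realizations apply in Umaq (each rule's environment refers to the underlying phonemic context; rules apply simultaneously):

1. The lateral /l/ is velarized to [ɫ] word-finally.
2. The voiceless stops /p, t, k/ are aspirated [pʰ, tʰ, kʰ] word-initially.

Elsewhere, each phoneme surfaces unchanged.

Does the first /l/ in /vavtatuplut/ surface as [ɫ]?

No

/l/ (between /p/ and /u/) fails the environment for rule 1, so it stays [l].
The actual realization is [l], not [ɫ].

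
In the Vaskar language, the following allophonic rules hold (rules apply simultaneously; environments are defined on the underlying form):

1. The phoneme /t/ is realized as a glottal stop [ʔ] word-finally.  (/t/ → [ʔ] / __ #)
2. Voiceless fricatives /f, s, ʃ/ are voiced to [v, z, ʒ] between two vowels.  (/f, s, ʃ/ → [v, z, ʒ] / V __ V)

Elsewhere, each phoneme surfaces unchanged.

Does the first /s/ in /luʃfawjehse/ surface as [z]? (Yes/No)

/s/ (between /h/ and /e/): rule 2 targets it, but not between two vowels → unchanged [s].
The actual realization is [s], not [z].

No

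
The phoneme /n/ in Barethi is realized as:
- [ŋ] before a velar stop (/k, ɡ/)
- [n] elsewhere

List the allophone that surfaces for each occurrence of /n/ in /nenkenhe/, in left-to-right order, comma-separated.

[n], [ŋ], [n]

Occurrence 1 (position 1): no conditioning environment matches → elsewhere allophone [n].
Occurrence 2 (position 3): before a velar stop → [ŋ].
Occurrence 3 (position 6): no conditioning environment matches → elsewhere allophone [n].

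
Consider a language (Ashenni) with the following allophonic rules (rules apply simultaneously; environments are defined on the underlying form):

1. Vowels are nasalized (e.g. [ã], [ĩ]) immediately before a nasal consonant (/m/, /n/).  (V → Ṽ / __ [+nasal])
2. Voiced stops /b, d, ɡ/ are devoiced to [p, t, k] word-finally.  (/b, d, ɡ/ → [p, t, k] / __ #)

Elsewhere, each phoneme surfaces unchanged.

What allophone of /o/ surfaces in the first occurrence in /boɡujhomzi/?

[o]

/o/ (between /b/ and /ɡ/): rule 1 targets it, but not before a nasal consonant → unchanged [o].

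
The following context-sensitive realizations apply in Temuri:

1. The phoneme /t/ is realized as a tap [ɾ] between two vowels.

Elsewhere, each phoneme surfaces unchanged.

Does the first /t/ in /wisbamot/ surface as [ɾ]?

/t/ (word-final) is in the target of rule 1 but the environment (between two vowels) is not met → [t].
The actual realization is [t], not [ɾ].

No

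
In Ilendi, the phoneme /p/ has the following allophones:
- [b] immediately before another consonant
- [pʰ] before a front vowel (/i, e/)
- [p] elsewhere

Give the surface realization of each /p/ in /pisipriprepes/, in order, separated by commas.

Occurrence 1 (position 1): before a front vowel (/i, e/) → [pʰ].
Occurrence 2 (position 5): immediately before another consonant → [b].
Occurrence 3 (position 8): immediately before another consonant → [b].
Occurrence 4 (position 11): before a front vowel (/i, e/) → [pʰ].

[pʰ], [b], [b], [pʰ]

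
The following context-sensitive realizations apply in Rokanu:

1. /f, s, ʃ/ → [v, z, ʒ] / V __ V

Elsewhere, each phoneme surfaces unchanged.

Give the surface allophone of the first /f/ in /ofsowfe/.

[f]

/f/ (between /o/ and /s/) is in the target of rule 1 but the environment (between two vowels) is not met → [f].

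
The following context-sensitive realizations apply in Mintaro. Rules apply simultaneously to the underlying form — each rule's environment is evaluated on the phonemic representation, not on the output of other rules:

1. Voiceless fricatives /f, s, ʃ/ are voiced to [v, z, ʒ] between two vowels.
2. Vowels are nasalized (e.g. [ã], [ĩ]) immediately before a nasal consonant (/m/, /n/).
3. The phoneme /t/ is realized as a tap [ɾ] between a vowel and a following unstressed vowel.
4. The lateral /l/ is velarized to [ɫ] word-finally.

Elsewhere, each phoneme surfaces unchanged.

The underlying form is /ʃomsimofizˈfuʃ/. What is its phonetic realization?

/ʃ/ — word-initial; rule 1 does not apply here → [ʃ].
/o/ — between /ʃ/ and /m/, before a nasal consonant — surfaces as [õ] (rule 2).
/m/ — not in any rule's target class → [m].
/s/ — between /m/ and /i/; rule 1 does not apply here → [s].
/i/ meets the environment for rule 2 (before a nasal consonant) → [ĩ].
/m/ stays [m].
/o/ (between /m/ and /f/) is in the target of rule 2 but the environment (before a nasal consonant) is not met → [o].
/f/ (between /o/ and /i/): between two vowels, so rule 1 applies → [v].
/i/ (between /f/ and /z/): rule 2 targets it, but not before a nasal consonant → unchanged [i].
/z/ (between /i/ and /f/): no rule targets it → [z].
/f/ (between /z/ and /u/) is in the target of rule 1 but the environment (between two vowels) is not met → [f].
/u/ (between /f/ and /ʃ/) is in the target of rule 2 but the environment (before a nasal consonant) is not met → [u].
/ʃ/ (word-final) fails the environment for rule 1, so it stays [ʃ].

[ʃõmsĩmovizˈfuʃ]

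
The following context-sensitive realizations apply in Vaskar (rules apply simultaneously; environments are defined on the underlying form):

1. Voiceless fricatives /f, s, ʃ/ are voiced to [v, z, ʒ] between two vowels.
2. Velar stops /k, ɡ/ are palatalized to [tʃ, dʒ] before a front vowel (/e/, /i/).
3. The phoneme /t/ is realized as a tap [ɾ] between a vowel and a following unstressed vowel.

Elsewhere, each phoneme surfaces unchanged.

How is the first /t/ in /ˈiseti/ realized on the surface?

[ɾ]

/t/ — between /e/ and /i/, between a vowel and a following unstressed vowel — surfaces as [ɾ] (rule 3).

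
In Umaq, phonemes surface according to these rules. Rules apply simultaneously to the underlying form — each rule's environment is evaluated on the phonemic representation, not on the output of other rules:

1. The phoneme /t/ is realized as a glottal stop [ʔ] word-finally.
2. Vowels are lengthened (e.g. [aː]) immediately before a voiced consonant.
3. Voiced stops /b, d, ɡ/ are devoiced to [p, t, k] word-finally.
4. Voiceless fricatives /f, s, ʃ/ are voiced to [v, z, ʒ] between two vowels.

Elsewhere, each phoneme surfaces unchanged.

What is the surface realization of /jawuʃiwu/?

/j/ (word-initial) is unaffected → [j].
/a/ meets the environment for rule 2 (before a voiced consonant) → [aː].
/w/ stays [w].
/u/ (between /w/ and /ʃ/) is in the target of rule 2 but the environment (before a voiced consonant) is not met → [u].
/ʃ/ (between /u/ and /i/): between two vowels, so rule 4 applies → [ʒ].
/i/ — between /ʃ/ and /w/, before a voiced consonant — surfaces as [iː] (rule 2).
/w/ stays [w].
/u/ (word-final) is in the target of rule 2 but the environment (before a voiced consonant) is not met → [u].

[jaːwuʒiːwu]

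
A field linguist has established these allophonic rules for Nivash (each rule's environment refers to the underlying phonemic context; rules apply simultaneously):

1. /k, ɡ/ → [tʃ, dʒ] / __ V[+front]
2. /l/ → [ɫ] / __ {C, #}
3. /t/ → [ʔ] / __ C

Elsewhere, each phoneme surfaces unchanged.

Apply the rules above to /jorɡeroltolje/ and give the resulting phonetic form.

[jordʒeroɫtoɫje]

/j/ — not in any rule's target class → [j].
/o/ (between /j/ and /r/): no rule targets it → [o].
/r/ (between /o/ and /ɡ/): no rule targets it → [r].
/ɡ/ meets the environment for rule 1 (before a front vowel) → [dʒ].
/e/ (between /ɡ/ and /r/): no rule targets it → [e].
/r/ stays [r].
/o/ (between /r/ and /l/): no rule targets it → [o].
/l/ — between /o/ and /t/, word-finally or immediately before a consonant — surfaces as [ɫ] (rule 2).
/t/ (between /l/ and /o/) is in the target of rule 3 but the environment (immediately before a consonant) is not met → [t].
/o/ — not in any rule's target class → [o].
/l/ (between /o/ and /j/): word-finally or immediately before a consonant, so rule 2 applies → [ɫ].
/j/ — not in any rule's target class → [j].
/e/ (word-final) is unaffected → [e].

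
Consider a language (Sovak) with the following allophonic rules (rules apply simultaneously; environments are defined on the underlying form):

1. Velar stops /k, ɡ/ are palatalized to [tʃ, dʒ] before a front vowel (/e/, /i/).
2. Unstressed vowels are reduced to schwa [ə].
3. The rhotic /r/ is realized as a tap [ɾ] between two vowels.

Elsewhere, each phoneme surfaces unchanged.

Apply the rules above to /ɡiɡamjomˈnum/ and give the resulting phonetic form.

[dʒəɡəmjəmˈnum]

/ɡ/ (word-initial): before a front vowel, so rule 1 applies → [dʒ].
/i/ — between /ɡ/ and /ɡ/, in an unstressed syllable — surfaces as [ə] (rule 2).
/ɡ/ (between /i/ and /a/) fails the environment for rule 1, so it stays [ɡ].
/a/ (between /ɡ/ and /m/) occurs in an unstressed syllable → [ə] by rule 2.
/m/ (between /a/ and /j/) is unaffected → [m].
/j/ — not in any rule's target class → [j].
/o/ — between /j/ and /m/, in an unstressed syllable — surfaces as [ə] (rule 2).
/m/ stays [m].
/n/ stays [n].
/u/ (between /n/ and /m/) is in the target of rule 2 but the environment (in an unstressed syllable) is not met → [u].
/m/ (word-final) is unaffected → [m].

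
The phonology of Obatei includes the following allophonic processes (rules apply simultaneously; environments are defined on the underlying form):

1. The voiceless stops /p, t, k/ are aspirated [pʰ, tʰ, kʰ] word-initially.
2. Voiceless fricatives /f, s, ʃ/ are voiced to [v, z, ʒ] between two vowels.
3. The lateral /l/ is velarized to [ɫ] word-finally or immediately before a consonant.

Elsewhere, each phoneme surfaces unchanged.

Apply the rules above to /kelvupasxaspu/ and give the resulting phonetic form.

[kʰeɫvupasxaspu]

/k/ (word-initial): word-initially, so rule 1 applies → [kʰ].
/e/ stays [e].
/l/ (between /e/ and /v/) occurs word-finally or immediately before a consonant → [ɫ] by rule 3.
/v/ — not in any rule's target class → [v].
/u/ — not in any rule's target class → [u].
/p/ (between /u/ and /a/) is in the target of rule 1 but the environment (word-initially) is not met → [p].
/a/ — not in any rule's target class → [a].
/s/ — between /a/ and /x/; rule 2 does not apply here → [s].
/x/ stays [x].
/a/ stays [a].
/s/ — between /a/ and /p/; rule 2 does not apply here → [s].
/p/ (between /s/ and /u/): rule 1 targets it, but not word-initially → unchanged [p].
/u/ (word-final) is unaffected → [u].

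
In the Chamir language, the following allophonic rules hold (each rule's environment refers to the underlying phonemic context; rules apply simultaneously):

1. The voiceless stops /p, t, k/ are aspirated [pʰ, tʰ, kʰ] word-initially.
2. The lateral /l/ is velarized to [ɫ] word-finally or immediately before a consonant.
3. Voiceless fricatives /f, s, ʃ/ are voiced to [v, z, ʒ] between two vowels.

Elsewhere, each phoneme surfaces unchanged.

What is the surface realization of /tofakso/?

/t/ — word-initial, word-initially — surfaces as [tʰ] (rule 1).
/o/ stays [o].
Rule 3 applies to /f/ (between /o/ and /a/: between two vowels) → [v].
/a/ (between /f/ and /k/): no rule targets it → [a].
/k/ (between /a/ and /s/) fails the environment for rule 1, so it stays [k].
/s/ — between /k/ and /o/; rule 3 does not apply here → [s].
/o/ (word-final) is unaffected → [o].

[tʰovakso]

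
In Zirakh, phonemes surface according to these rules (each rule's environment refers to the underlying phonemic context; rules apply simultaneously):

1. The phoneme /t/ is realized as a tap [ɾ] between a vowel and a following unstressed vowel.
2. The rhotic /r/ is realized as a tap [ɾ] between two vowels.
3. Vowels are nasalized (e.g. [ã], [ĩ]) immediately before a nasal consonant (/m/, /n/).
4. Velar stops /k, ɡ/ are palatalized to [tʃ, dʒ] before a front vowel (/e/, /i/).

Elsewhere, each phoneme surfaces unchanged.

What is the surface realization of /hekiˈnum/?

/h/ (word-initial): no rule targets it → [h].
/e/ (between /h/ and /k/) fails the environment for rule 3, so it stays [e].
/k/ (between /e/ and /i/) occurs before a front vowel → [tʃ] by rule 4.
/i/ meets the environment for rule 3 (before a nasal consonant) → [ĩ].
/n/ — not in any rule's target class → [n].
/u/ — between /n/ and /m/, before a nasal consonant — surfaces as [ũ] (rule 3).
/m/ stays [m].

[hetʃĩˈnũm]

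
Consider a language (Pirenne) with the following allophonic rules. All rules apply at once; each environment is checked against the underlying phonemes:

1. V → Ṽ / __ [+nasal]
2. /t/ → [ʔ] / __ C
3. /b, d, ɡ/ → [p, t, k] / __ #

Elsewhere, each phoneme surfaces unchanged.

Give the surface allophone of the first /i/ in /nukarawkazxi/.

[i]

/i/ (word-final): rule 1 targets it, but not before a nasal consonant → unchanged [i].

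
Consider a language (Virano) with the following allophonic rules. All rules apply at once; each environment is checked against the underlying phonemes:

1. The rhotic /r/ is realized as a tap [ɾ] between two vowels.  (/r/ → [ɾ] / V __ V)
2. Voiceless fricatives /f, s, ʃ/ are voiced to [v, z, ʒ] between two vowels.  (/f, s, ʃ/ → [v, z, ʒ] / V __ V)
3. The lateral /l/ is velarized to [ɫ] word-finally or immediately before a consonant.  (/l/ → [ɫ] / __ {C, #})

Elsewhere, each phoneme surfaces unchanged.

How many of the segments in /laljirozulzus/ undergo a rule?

3

Segments that undergo a rule: /l/ → [ɫ] (rule 3); /r/ → [ɾ] (rule 1); /l/ → [ɫ] (rule 3).
All other segments surface unchanged.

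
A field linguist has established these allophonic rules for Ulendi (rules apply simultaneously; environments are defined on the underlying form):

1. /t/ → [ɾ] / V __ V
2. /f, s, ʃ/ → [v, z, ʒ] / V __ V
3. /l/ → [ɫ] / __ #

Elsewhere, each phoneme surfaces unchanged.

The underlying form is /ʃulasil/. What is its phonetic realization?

/ʃ/ — word-initial; rule 2 does not apply here → [ʃ].
/u/ (between /ʃ/ and /l/) is unaffected → [u].
/l/ (between /u/ and /a/) fails the environment for rule 3, so it stays [l].
/a/ (between /l/ and /s/): no rule targets it → [a].
/s/ (between /a/ and /i/): between two vowels, so rule 2 applies → [z].
/i/ — not in any rule's target class → [i].
Rule 3 applies to /l/ (word-final: word-finally) → [ɫ].

[ʃulaziɫ]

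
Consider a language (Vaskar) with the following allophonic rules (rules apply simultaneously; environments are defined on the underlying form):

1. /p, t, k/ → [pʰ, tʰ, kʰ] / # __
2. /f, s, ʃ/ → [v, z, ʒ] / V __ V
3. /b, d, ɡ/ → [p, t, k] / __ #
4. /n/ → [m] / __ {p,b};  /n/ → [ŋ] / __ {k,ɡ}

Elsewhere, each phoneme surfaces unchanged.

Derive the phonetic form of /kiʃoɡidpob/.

[kʰiʒoɡidpop]

/k/ (word-initial) occurs word-initially → [kʰ] by rule 1.
/i/ stays [i].
/ʃ/ (between /i/ and /o/) occurs between two vowels → [ʒ] by rule 2.
/o/ (between /ʃ/ and /ɡ/): no rule targets it → [o].
/ɡ/ — between /o/ and /i/; rule 3 does not apply here → [ɡ].
/i/ stays [i].
/d/ (between /i/ and /p/) fails the environment for rule 3, so it stays [d].
/p/ (between /d/ and /o/) fails the environment for rule 1, so it stays [p].
/o/ — not in any rule's target class → [o].
Rule 3 applies to /b/ (word-final: word-finally) → [p].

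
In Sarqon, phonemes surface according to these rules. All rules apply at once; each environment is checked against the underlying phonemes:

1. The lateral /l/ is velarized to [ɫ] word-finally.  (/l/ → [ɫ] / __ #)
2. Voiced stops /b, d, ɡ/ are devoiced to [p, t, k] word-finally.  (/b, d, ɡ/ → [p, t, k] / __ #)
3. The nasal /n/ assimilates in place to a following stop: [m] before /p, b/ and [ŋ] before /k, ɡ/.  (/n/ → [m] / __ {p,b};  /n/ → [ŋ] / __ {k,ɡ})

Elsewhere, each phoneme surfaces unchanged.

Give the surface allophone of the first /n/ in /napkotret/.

[n]

/n/ (word-initial) fails the environment for rule 3, so it stays [n].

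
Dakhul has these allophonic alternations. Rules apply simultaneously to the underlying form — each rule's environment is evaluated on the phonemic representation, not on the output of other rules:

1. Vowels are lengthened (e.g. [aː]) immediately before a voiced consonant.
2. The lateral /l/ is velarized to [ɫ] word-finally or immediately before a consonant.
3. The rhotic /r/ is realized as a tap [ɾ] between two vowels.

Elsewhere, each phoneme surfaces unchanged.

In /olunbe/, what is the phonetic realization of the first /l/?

[l]

/l/ (between /o/ and /u/) is in the target of rule 2 but the environment (word-finally or immediately before a consonant) is not met → [l].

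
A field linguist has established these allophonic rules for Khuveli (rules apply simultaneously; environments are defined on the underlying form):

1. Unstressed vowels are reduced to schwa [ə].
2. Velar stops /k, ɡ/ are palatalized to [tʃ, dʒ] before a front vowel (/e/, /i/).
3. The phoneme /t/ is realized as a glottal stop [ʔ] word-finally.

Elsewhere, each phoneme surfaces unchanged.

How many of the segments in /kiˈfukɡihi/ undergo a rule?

5

Segments that undergo a rule: /k/ → [tʃ] (rule 2); /i/ → [ə] (rule 1); /ɡ/ → [dʒ] (rule 2); /i/ → [ə] (rule 1); /i/ → [ə] (rule 1).
All other segments surface unchanged.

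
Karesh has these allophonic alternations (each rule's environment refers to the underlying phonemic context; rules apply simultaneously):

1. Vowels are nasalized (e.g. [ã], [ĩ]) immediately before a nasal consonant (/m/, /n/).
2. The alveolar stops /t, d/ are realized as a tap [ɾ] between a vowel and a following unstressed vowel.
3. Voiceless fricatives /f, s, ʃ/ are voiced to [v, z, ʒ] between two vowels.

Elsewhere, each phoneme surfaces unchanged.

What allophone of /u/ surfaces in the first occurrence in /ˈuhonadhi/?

/u/ — word-initial; rule 1 does not apply here → [u].

[u]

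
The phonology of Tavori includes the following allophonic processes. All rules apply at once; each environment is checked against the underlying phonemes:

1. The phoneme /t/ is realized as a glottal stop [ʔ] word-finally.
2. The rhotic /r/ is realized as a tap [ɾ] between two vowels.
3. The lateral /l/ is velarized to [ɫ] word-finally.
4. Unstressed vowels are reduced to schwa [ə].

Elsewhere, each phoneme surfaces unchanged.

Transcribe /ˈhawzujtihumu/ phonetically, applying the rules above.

[ˈhawzəjtəhəmə]

/a/ — between /h/ and /w/; rule 4 does not apply here → [a].
/u/ (between /z/ and /j/): in an unstressed syllable, so rule 4 applies → [ə].
/t/ — between /j/ and /i/; rule 1 does not apply here → [t].
Rule 4 applies to /i/ (between /t/ and /h/: in an unstressed syllable) → [ə].
/u/ meets the environment for rule 4 (in an unstressed syllable) → [ə].
/u/ (word-final) occurs in an unstressed syllable → [ə] by rule 4.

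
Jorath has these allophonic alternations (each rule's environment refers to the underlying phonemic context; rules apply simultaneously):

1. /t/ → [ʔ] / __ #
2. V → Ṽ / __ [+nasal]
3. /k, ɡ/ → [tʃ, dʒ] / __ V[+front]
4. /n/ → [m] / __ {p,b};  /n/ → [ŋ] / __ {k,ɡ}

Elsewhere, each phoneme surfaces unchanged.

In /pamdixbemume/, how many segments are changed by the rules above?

Segments that undergo a rule: /a/ → [ã] (rule 2); /e/ → [ẽ] (rule 2); /u/ → [ũ] (rule 2).
All other segments surface unchanged.

3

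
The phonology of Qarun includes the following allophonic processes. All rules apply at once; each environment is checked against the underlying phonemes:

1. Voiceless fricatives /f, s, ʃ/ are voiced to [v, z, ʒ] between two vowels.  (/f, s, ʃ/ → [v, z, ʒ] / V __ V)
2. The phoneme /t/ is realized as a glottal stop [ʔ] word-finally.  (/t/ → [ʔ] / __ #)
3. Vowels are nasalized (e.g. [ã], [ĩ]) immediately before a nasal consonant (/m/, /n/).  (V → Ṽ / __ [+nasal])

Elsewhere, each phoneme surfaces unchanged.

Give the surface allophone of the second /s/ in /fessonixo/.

[s]

/s/ (between /s/ and /o/): rule 1 targets it, but not between two vowels → unchanged [s].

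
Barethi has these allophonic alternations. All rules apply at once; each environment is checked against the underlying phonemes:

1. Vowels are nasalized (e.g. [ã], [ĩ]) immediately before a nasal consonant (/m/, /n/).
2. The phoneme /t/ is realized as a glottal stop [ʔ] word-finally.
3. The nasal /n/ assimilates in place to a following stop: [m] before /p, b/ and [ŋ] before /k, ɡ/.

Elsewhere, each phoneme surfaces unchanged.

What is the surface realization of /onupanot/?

[õnupãnoʔ]

/o/ (word-initial) occurs before a nasal consonant → [õ] by rule 1.
/n/ — between /o/ and /u/; rule 3 does not apply here → [n].
/u/ — between /n/ and /p/; rule 1 does not apply here → [u].
/p/ stays [p].
/a/ (between /p/ and /n/): before a nasal consonant, so rule 1 applies → [ã].
/n/ — between /a/ and /o/; rule 3 does not apply here → [n].
/o/ — between /n/ and /t/; rule 1 does not apply here → [o].
/t/ — word-final, word-finally — surfaces as [ʔ] (rule 2).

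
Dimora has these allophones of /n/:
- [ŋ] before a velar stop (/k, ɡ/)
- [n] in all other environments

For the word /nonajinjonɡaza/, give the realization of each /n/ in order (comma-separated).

Occurrence 1 (position 1): no conditioning environment matches → elsewhere allophone [n].
Occurrence 2 (position 3): no conditioning environment matches → elsewhere allophone [n].
Occurrence 3 (position 7): no conditioning environment matches → elsewhere allophone [n].
Occurrence 4 (position 10): before a velar stop → [ŋ].

[n], [n], [n], [ŋ]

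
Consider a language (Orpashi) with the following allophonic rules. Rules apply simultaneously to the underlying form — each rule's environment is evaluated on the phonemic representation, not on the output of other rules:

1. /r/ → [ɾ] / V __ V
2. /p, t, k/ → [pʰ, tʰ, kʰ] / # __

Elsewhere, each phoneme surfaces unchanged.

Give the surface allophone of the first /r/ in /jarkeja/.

[r]

/r/ (between /a/ and /k/): rule 1 targets it, but not between two vowels → unchanged [r].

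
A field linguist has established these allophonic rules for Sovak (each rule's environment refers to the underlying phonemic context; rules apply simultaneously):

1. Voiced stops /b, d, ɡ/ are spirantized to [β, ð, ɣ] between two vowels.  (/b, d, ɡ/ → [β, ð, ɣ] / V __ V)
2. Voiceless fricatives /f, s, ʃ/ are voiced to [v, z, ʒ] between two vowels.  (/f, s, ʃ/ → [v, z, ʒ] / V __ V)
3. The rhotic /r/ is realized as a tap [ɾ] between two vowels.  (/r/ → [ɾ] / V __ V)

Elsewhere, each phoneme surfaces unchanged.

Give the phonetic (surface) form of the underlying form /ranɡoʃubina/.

[ranɡoʒuβina]

/r/ (word-initial) fails the environment for rule 3, so it stays [r].
/a/ (between /r/ and /n/): no rule targets it → [a].
/n/ (between /a/ and /ɡ/) is unaffected → [n].
/ɡ/ (between /n/ and /o/) fails the environment for rule 1, so it stays [ɡ].
/o/ (between /ɡ/ and /ʃ/) is unaffected → [o].
/ʃ/ meets the environment for rule 2 (between two vowels) → [ʒ].
/u/ (between /ʃ/ and /b/): no rule targets it → [u].
/b/ (between /u/ and /i/) occurs between two vowels → [β] by rule 1.
/i/ — not in any rule's target class → [i].
/n/ (between /i/ and /a/): no rule targets it → [n].
/a/ — not in any rule's target class → [a].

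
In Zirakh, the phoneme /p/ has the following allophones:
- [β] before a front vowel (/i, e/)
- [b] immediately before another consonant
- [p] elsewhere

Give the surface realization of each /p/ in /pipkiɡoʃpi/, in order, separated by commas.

Occurrence 1 (position 1): before a front vowel (/i, e/) → [β].
Occurrence 2 (position 3): immediately before another consonant → [b].
Occurrence 3 (position 9): before a front vowel (/i, e/) → [β].

[β], [b], [β]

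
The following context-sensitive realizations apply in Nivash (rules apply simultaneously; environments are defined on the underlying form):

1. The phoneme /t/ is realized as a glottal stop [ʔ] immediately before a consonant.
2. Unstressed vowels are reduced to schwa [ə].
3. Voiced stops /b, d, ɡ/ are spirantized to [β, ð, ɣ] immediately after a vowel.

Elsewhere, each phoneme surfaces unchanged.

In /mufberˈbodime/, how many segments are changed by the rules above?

5

Segments that undergo a rule: /u/ → [ə] (rule 2); /e/ → [ə] (rule 2); /d/ → [ð] (rule 3); /i/ → [ə] (rule 2); /e/ → [ə] (rule 2).
All other segments surface unchanged.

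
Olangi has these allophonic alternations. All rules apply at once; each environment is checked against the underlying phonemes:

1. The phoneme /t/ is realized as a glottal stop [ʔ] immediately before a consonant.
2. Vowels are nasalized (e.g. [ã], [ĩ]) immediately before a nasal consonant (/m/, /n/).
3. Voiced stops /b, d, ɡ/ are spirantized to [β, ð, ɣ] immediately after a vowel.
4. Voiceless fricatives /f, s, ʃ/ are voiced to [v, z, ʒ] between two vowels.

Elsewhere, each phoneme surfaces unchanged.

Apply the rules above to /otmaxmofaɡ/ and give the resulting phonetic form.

[oʔmaxmovaɣ]

/o/ — word-initial; rule 2 does not apply here → [o].
/t/ (between /o/ and /m/) occurs immediately before a consonant → [ʔ] by rule 1.
/m/ — not in any rule's target class → [m].
/a/ — between /m/ and /x/; rule 2 does not apply here → [a].
/x/ — not in any rule's target class → [x].
/m/ stays [m].
/o/ — between /m/ and /f/; rule 2 does not apply here → [o].
/f/ (between /o/ and /a/): between two vowels, so rule 4 applies → [v].
/a/ (between /f/ and /ɡ/) is in the target of rule 2 but the environment (before a nasal consonant) is not met → [a].
/ɡ/ (word-final): immediately after a vowel, so rule 3 applies → [ɣ].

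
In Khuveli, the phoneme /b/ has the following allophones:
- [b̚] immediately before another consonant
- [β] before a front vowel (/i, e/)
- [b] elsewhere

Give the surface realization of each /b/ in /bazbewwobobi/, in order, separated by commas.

[b], [β], [b], [β]

Occurrence 1 (position 1): no conditioning environment matches → elsewhere allophone [b].
Occurrence 2 (position 4): before a front vowel (/i, e/) → [β].
Occurrence 3 (position 9): no conditioning environment matches → elsewhere allophone [b].
Occurrence 4 (position 11): before a front vowel (/i, e/) → [β].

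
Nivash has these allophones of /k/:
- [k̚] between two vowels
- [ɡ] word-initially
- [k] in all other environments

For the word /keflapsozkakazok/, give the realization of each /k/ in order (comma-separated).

Occurrence 1 (position 1): word-initially → [ɡ].
Occurrence 2 (position 10): no conditioning environment matches → elsewhere allophone [k].
Occurrence 3 (position 12): between two vowels → [k̚].
Occurrence 4 (position 16): no conditioning environment matches → elsewhere allophone [k].

[ɡ], [k], [k̚], [k]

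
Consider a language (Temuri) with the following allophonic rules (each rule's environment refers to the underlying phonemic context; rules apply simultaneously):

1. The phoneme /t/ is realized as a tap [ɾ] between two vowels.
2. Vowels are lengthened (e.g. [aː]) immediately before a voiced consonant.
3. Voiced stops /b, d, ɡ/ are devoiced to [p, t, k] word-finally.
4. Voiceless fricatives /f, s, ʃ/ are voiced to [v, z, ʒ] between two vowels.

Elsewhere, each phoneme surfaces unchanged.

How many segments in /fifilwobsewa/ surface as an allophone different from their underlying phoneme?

4

Segments that undergo a rule: /f/ → [v] (rule 4); /i/ → [iː] (rule 2); /o/ → [oː] (rule 2); /e/ → [eː] (rule 2).
All other segments surface unchanged.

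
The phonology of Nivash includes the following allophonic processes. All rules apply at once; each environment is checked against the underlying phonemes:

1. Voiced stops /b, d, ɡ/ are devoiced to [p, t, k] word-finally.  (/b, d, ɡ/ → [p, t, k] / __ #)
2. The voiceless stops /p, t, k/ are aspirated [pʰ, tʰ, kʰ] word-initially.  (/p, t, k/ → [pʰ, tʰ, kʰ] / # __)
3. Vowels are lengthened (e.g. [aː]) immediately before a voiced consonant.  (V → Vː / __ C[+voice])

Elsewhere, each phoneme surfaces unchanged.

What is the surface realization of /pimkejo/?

[pʰiːmkeːjo]

/p/ (word-initial) occurs word-initially → [pʰ] by rule 2.
/i/ (between /p/ and /m/) occurs before a voiced consonant → [iː] by rule 3.
/m/ — not in any rule's target class → [m].
/k/ — between /m/ and /e/; rule 2 does not apply here → [k].
/e/ (between /k/ and /j/) occurs before a voiced consonant → [eː] by rule 3.
/j/ — not in any rule's target class → [j].
/o/ (word-final) fails the environment for rule 3, so it stays [o].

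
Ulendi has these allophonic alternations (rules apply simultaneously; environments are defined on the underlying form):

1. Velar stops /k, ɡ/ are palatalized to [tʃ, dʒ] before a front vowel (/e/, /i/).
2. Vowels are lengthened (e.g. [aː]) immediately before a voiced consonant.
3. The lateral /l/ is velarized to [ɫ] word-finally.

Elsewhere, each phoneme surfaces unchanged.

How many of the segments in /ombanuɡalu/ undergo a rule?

4

Segments that undergo a rule: /o/ → [oː] (rule 2); /a/ → [aː] (rule 2); /u/ → [uː] (rule 2); /a/ → [aː] (rule 2).
All other segments surface unchanged.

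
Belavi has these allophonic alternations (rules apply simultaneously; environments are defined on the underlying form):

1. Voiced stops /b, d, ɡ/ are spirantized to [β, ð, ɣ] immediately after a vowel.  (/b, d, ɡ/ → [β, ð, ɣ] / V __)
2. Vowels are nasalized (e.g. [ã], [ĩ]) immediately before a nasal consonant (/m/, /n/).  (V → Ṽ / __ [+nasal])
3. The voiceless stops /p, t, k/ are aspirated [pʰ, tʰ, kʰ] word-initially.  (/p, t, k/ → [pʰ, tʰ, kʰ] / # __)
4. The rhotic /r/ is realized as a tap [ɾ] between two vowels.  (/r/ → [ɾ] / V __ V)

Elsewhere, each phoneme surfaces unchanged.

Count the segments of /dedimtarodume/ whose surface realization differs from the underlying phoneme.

5

Segments that undergo a rule: /d/ → [ð] (rule 1); /i/ → [ĩ] (rule 2); /r/ → [ɾ] (rule 4); /d/ → [ð] (rule 1); /u/ → [ũ] (rule 2).
All other segments surface unchanged.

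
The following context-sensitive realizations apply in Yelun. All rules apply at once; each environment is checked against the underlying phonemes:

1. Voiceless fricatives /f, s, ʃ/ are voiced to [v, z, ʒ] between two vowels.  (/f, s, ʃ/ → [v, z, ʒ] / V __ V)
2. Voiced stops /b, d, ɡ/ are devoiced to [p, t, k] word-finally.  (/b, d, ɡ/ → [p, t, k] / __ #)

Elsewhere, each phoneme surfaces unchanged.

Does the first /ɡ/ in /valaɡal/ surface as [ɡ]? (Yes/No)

Yes

/ɡ/ (between /a/ and /a/): rule 2 targets it, but not word-finally → unchanged [ɡ].
The actual realization is [ɡ], which matches [ɡ].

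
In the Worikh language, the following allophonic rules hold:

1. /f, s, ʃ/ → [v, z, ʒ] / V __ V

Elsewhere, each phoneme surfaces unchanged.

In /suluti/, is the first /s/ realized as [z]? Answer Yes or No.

No

/s/ (word-initial) is in the target of rule 1 but the environment (between two vowels) is not met → [s].
The actual realization is [s], not [z].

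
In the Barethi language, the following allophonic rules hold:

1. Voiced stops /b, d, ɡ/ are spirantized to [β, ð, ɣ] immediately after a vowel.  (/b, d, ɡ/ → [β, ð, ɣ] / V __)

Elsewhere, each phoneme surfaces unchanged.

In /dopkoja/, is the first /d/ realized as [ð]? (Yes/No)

/d/ (word-initial) fails the environment for rule 1, so it stays [d].
The actual realization is [d], not [ð].

No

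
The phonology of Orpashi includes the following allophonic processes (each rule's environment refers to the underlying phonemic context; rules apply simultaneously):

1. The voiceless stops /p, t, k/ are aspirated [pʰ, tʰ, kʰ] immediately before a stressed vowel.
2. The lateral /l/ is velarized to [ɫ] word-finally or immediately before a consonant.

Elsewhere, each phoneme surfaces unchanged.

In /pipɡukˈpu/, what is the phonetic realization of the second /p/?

/p/ (between /i/ and /ɡ/) is in the target of rule 1 but the environment (immediately before a stressed vowel) is not met → [p].

[p]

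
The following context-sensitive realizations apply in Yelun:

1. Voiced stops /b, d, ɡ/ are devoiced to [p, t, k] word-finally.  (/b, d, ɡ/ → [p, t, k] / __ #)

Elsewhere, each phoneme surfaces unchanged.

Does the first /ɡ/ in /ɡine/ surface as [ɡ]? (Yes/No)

/ɡ/ — word-initial; rule 1 does not apply here → [ɡ].
The actual realization is [ɡ], which matches [ɡ].

Yes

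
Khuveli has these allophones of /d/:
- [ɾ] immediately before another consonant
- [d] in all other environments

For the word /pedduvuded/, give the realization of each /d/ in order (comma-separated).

Occurrence 1 (position 3): immediately before another consonant → [ɾ].
Occurrence 2 (position 4): no conditioning environment matches → elsewhere allophone [d].
Occurrence 3 (position 8): no conditioning environment matches → elsewhere allophone [d].
Occurrence 4 (position 10): no conditioning environment matches → elsewhere allophone [d].

[ɾ], [d], [d], [d]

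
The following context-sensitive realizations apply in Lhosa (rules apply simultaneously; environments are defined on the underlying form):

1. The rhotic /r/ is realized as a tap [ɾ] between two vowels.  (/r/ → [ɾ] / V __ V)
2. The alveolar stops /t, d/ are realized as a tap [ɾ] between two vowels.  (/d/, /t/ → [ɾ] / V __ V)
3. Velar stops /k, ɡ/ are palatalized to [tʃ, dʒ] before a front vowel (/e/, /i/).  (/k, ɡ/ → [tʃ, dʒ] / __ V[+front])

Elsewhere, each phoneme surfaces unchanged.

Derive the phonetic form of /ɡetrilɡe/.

[dʒetrildʒe]

/ɡ/ (word-initial) occurs before a front vowel → [dʒ] by rule 3.
/e/ stays [e].
/t/ (between /e/ and /r/) is in the target of rule 2 but the environment (between two vowels) is not met → [t].
/r/ (between /t/ and /i/) fails the environment for rule 1, so it stays [r].
/i/ — not in any rule's target class → [i].
/l/ stays [l].
/ɡ/ meets the environment for rule 3 (before a front vowel) → [dʒ].
/e/ (word-final) is unaffected → [e].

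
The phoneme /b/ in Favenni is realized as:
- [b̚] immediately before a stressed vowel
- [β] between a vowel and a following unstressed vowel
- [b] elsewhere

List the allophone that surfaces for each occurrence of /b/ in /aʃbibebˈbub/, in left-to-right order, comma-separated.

Occurrence 1 (position 3): no conditioning environment matches → elsewhere allophone [b].
Occurrence 2 (position 5): between a vowel and a following unstressed vowel → [β].
Occurrence 3 (position 7): no conditioning environment matches → elsewhere allophone [b].
Occurrence 4 (position 8): immediately before a stressed vowel → [b̚].
Occurrence 5 (position 10): no conditioning environment matches → elsewhere allophone [b].

[b], [β], [b], [b̚], [b]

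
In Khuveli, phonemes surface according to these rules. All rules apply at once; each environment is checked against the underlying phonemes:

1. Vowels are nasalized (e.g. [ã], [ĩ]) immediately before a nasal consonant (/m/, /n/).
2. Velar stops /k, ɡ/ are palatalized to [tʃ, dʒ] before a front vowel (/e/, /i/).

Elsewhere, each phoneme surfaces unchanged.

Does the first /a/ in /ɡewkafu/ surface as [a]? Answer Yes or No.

/a/ (between /k/ and /f/): rule 1 targets it, but not before a nasal consonant → unchanged [a].
The actual realization is [a], which matches [a].

Yes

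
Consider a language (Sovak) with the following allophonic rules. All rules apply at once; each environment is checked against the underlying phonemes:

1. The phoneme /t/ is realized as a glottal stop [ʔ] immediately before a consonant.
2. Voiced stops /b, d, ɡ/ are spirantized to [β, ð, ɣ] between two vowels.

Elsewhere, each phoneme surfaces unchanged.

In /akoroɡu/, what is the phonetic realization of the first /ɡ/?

/ɡ/ — between /o/ and /u/, between two vowels — surfaces as [ɣ] (rule 2).

[ɣ]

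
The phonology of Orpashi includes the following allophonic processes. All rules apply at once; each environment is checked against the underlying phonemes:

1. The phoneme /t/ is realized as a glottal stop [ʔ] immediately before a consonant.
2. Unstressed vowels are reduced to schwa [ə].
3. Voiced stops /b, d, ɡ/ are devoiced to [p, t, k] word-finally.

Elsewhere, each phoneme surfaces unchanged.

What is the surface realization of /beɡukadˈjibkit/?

/b/ — word-initial; rule 3 does not apply here → [b].
Rule 2 applies to /e/ (between /b/ and /ɡ/: in an unstressed syllable) → [ə].
/ɡ/ — between /e/ and /u/; rule 3 does not apply here → [ɡ].
Rule 2 applies to /u/ (between /ɡ/ and /k/: in an unstressed syllable) → [ə].
/k/ — not in any rule's target class → [k].
/a/ meets the environment for rule 2 (in an unstressed syllable) → [ə].
/d/ — between /a/ and /j/; rule 3 does not apply here → [d].
/j/ — not in any rule's target class → [j].
/i/ (between /j/ and /b/) fails the environment for rule 2, so it stays [i].
/b/ (between /i/ and /k/) fails the environment for rule 3, so it stays [b].
/k/ (between /b/ and /i/) is unaffected → [k].
Rule 2 applies to /i/ (between /k/ and /t/: in an unstressed syllable) → [ə].
/t/ — word-final; rule 1 does not apply here → [t].

[bəɡəkədˈjibkət]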